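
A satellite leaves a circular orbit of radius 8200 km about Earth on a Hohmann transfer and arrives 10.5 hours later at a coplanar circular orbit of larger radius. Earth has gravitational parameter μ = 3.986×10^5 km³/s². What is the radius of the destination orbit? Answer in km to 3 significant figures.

r₂ = 69100 km

Transfer time t = 10.5 hours = 37800 s, and t = π√(a_t³/μ).
So a_t = (μ t²/π²)^(1/3) = (3.986×10^5 × (37800)² / π²)^(1/3) = 38643 km.
Since a_t = (r₁ + r₂)/2, r₂ = 2a_t − r₁ = 2×38643 − 8200 = 69086 km.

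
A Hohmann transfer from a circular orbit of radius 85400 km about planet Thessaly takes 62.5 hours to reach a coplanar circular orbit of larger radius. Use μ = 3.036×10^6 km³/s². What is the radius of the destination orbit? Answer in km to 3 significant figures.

r₂ = 4.14×10^5 km

Transfer time t = 62.5 hours = 2.250×10^5 s, and t = π√(a_t³/μ).
So a_t = (μ t²/π²)^(1/3) = (3.036×10^6 × (2.250×10^5)² / π²)^(1/3) = 2.4972×10^5 km.
Since a_t = (r₁ + r₂)/2, r₂ = 2a_t − r₁ = 2×2.4972×10^5 − 85400 = 4.1404×10^5 km.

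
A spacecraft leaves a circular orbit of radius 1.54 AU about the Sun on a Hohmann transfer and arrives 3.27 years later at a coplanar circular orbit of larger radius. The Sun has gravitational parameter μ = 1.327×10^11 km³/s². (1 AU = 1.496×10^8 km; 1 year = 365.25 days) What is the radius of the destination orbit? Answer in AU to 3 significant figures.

r₂ = 5.45 AU

In km: r₁ = 1.54 × 1.496×10^8 = 2.30384×10^8 km.
Transfer time t = 3.27 years × 365.25 × 86400 s = 1.03193352×10^8 s, and t = π√(a_t³/μ).
So a_t = (μ t²/π²)^(1/3) = (1.327×10^11 × (1.03193352×10^8)² / π²)^(1/3) = 5.2315×10^8 km.
Since a_t = (r₁ + r₂)/2, r₂ = 2a_t − r₁ = 2×5.2315×10^8 − 2.30384×10^8 = 8.15916×10^8 km.
In AU: r₂ = 8.15916×10^8 / 1.496×10^8 = 5.45 AU.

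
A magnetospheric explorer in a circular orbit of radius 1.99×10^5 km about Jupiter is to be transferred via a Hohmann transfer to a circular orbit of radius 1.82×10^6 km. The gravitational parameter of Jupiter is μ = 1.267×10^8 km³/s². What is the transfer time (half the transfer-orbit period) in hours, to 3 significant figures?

Semi-major axis of the transfer orbit: a_t = (1.990×10^5 + 1.820×10^6)/2 = 1.0095×10^6 km.
Half the transfer-orbit period gives t = π√(a_t³/μ) = 2.831×10^5 s.
Converting: 2.831×10^5 s ÷ 3600 s/hour = 78.6 hours.

t = 78.6 hours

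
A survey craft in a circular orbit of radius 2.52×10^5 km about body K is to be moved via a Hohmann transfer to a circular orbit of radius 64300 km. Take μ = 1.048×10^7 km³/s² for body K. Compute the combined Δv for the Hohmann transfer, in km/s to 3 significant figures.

Δv = 5.69 km/s

The Hohmann ellipse has a_t = (r₁ + r₂)/2 = 1.5815×10^5 km.
At r₁ the circular-orbit speed is v₁ = √(μ/r₁) = 6.449 km/s.
On the transfer ellipse at r₁, vis-viva gives v_a = √[μ(2/r₁ − 1/a_t)] = 4.112 km/s.
First burn Δv₁ = |v_a − v₁| = 2.337 km/s.
Circular speed at r₂: v₂ = √(μ/r₂) = 12.7666 km/s.
Transfer-orbit speed at r₂: v_p = √[μ(2/r₂ − 1/a_t)] = 16.1154 km/s.
Second burn Δv₂ = |v₂ − v_p| = 3.349 km/s.
Δv = Δv₁ + Δv₂ = 2.337 + 3.349 = 5.686 km/s.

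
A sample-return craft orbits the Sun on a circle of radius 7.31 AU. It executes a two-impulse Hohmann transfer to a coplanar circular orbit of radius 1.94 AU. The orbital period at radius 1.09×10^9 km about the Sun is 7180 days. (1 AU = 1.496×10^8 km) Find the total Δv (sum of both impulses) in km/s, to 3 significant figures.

From Kepler's third law T² = 4π²r³/μ at r = 1.09×10^9 km, T = 7180 days = 7180 × 86400 s = 6.20352×10^8 s: μ = 4π²r³/T² = 1.32850×10^11 km³/s².
In km: r₁ = 7.31 × 1.496×10^8 = 1.093576×10^9 km; r₂ = 1.94 × 1.496×10^8 = 2.90224×10^8 km.
The Hohmann ellipse has a_t = (r₁ + r₂)/2 = 6.919×10^8 km.
Circular speed at r₁: v₁ = √(μ/r₁) = √(1.32850×10^11/1.093576×10^9) = 11.0219 km/s.
On the transfer ellipse at r₁, v² = μ(2/r − 1/a) gives v_a = √[μ(2/r₁ − 1/a_t)] = 7.13842 km/s.
First burn Δv₁ = |v_a − v₁| = 3.883 km/s.
Circular speed at r₂: v₂ = √(μ/r₂) = 21.395 km/s.
Transfer-orbit speed at r₂: v_p = √[μ(2/r₂ − 1/a_t)] = 26.898 km/s.
Second burn Δv₂ = |v₂ − v_p| = 5.503 km/s.
Δv = Δv₁ + Δv₂ = 3.883 + 5.503 = 9.386 km/s.

Δv = 9.39 km/s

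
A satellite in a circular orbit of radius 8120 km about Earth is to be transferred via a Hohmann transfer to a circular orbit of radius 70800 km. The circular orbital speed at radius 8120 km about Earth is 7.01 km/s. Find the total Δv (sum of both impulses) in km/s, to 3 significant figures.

From the circular-orbit relation v² = μ/r at r = 8120 km: μ = v²r = (7.01)² × 8120 = 3.99018×10^5 km³/s².
Transfer-ellipse semi-major axis a_t = (r₁ + r₂)/2 = (8120 + 70800)/2 = 39460 km.
At r₁ the circular-orbit speed is v₁ = √(μ/r₁) = 7.010 km/s.
Transfer-orbit speed at r₁ (v² = μ(2/r − 1/a)): v_p = √[μ(2/r₁ − 1/a_t)] = 9.390 km/s.
First burn Δv₁ = |v_p − v₁| = 2.380 km/s.
At r₂, v₂ = √(μ/r₂) = 2.374 km/s.
Transfer-orbit speed at r₂: v_a = √[μ(2/r₂ − 1/a_t)] = 1.077 km/s.
Second burn Δv₂ = |v₂ − v_a| = 1.297 km/s.
Δv = Δv₁ + Δv₂ = 2.380 + 1.297 = 3.677 km/s.

Δv = 3.68 km/s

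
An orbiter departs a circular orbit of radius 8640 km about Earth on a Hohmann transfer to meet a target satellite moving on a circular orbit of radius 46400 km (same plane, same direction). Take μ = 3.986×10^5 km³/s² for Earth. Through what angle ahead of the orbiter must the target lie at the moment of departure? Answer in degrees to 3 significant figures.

φ = 97.8°

The Hohmann ellipse has a_t = (r₁ + r₂)/2 = 27520 km.
The half-period of the transfer ellipse is t = π√(a_t³/μ) = 22720 s.
The target's mean motion on its circular orbit is ω₂ = √(μ/r₂³) = 6.317×10^-5 rad/s.
Angle swept by the target during transfer: ω₂·t = 1.435 rad = 82.22°.
Arrival is 180° from departure on the ellipse, so φ = 180° − 82.22° = 97.8°.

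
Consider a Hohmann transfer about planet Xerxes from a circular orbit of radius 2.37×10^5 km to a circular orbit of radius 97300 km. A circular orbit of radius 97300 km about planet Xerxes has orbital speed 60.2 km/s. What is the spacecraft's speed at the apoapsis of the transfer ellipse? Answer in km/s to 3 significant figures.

v = 29.4 km/s

From the circular-orbit relation v² = μ/r at r = 97300 km: μ = v²r = (60.2)² × 97300 = 3.52619×10^8 km³/s².
The Hohmann ellipse has a_t = (r₁ + r₂)/2 = 1.6715×10^5 km.
At apoapsis, r = 2.370×10^5 km.
Applying v² = μ(2/r − 1/a_t): v = 29.43 km/s.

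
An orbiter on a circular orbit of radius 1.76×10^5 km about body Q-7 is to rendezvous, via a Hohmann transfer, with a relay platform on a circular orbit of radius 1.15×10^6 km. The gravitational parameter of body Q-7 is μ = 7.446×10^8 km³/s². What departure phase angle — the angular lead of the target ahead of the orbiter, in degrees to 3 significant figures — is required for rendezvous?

The Hohmann ellipse has a_t = (r₁ + r₂)/2 = 6.630×10^5 km.
Transfer time t = π√(a_t³/μ) = 62152.5 s.
The target's mean motion on its circular orbit is ω₂ = √(μ/r₂³) = 2.21266×10^-5 rad/s.
Angle swept by the target during transfer: ω₂·t = 1.3752 rad = 78.79°.
The orbiter traverses 180° on the transfer ellipse, so the target must lead by 180° − 78.79° = 101°.

φ = 101°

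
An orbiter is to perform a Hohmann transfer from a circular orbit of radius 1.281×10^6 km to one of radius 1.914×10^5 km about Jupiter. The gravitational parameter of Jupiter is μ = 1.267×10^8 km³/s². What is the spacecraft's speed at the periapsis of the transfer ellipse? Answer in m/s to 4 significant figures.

The Hohmann ellipse has a_t = (r₁ + r₂)/2 = 7.362×10^5 km.
At periapsis, r = 1.914×10^5 km.
From the vis-viva equation, v = √[μ(2/r − 1/a_t)] = 33.94 km/s.

v = 33940 m/s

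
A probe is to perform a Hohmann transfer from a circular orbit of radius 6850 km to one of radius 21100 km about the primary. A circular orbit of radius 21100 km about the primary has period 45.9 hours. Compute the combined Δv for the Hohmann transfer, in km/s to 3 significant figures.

From Kepler's third law T² = 4π²r³/μ at r = 21100 km, T = 45.9 hours = 45.9 × 3600 s = 1.6524×10^5 s: μ = 4π²r³/T² = 13582.4 km³/s².
Transfer-ellipse semi-major axis a_t = (r₁ + r₂)/2 = (6850 + 21100)/2 = 13975 km.
At r₁ the circular-orbit speed is v₁ = √(μ/r₁) = 1.4081 km/s.
On the transfer ellipse at r₁, vis-viva gives v_p = √[μ(2/r₁ − 1/a_t)] = 1.7302 km/s.
First burn Δv₁ = |v_p − v₁| = 0.3221 km/s.
Circular speed at r₂: v₂ = √(μ/r₂) = 0.8023 km/s.
Transfer-orbit speed at r₂: v_a = √[μ(2/r₂ − 1/a_t)] = 0.5617 km/s.
Second burn Δv₂ = |v₂ − v_a| = 0.2406 km/s.
Total Δv = Δv₁ + Δv₂ = 0.5627 km/s.

Δv = 0.563 km/s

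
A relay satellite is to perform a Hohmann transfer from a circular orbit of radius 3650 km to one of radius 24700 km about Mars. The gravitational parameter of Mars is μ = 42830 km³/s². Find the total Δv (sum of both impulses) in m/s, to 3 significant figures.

Semi-major axis of the transfer orbit: a_t = (3650 + 24700)/2 = 14175 km.
At r₁ the circular-orbit speed is v₁ = √(μ/r₁) = 3.426 km/s.
Transfer-orbit speed at r₁ (v² = μ(2/r − 1/a)): v_p = √[μ(2/r₁ − 1/a_t)] = 4.522 km/s.
First burn Δv₁ = |v_p − v₁| = 1.096 km/s.
Circular speed at r₂: v₂ = √(μ/r₂) = 1.3168 km/s.
Transfer-orbit speed at r₂: v_a = √[μ(2/r₂ − 1/a_t)] = 0.66821 km/s.
Second burn Δv₂ = |v₂ − v_a| = 0.6486 km/s.
Δv = Δv₁ + Δv₂ = 1.096 + 0.6486 = 1.745 km/s.

Δv = 1740 m/s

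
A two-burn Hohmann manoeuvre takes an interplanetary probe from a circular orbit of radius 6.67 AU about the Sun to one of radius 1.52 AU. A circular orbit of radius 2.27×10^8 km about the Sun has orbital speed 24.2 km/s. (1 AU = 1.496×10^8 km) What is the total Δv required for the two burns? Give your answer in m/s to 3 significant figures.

From the circular-orbit relation v² = μ/r at r = 2.27×10^8 km: μ = v²r = (24.2)² × 2.27×10^8 = 1.32940×10^11 km³/s².
In km: r₁ = 6.67 × 1.496×10^8 = 9.97832×10^8 km; r₂ = 1.52 × 1.496×10^8 = 2.27392×10^8 km.
Semi-major axis of the transfer orbit: a_t = (9.97832×10^8 + 2.27392×10^8)/2 = 6.12612×10^8 km.
Circular speed at r₁: v₁ = √(μ/r₁) = √(1.32940×10^11/9.97832×10^8) = 11.542 km/s.
On the transfer ellipse at r₁, v² = μ(2/r − 1/a) gives v_a = √[μ(2/r₁ − 1/a_t)] = 7.0323 km/s.
First burn Δv₁ = |v_a − v₁| = 4.510 km/s.
At r₂, v₂ = √(μ/r₂) = 24.18 km/s.
Transfer-orbit speed at r₂: v_p = √[μ(2/r₂ − 1/a_t)] = 30.86 km/s.
Second burn Δv₂ = |v₂ − v_p| = 6.680 km/s.
Total Δv = Δv₁ + Δv₂ = 11.19 km/s.

Δv = 11200 m/s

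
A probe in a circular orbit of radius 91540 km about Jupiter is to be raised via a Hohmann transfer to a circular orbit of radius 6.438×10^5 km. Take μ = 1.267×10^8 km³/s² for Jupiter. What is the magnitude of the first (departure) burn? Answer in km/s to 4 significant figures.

Δv₁ = 12.03 km/s

Semi-major axis of the transfer orbit: a_t = (91540 + 6.438×10^5)/2 = 3.6767×10^5 km.
On the circular orbit at r = 91540 km, v_c = √(μ/r) = 37.20 km/s.
Transfer-orbit speed at the same r (vis-viva, a = a_t): v_t = √[μ(2/r − 1/a_t)] = 49.23 km/s.
Δv₁ = |v_t − v_c| = |49.23 − 37.20| = 12.03 km/s.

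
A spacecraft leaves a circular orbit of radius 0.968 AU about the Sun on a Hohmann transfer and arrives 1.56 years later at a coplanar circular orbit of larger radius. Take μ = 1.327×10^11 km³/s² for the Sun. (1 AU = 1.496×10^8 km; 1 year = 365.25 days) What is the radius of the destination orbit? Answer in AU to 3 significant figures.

In km: r₁ = 0.968 × 1.496×10^8 = 1.448128×10^8 km.
Transfer time t = 1.56 years × 365.25 × 86400 s = 4.9229856×10^7 s, and t = π√(a_t³/μ).
So a_t = (μ t²/π²)^(1/3) = (1.327×10^11 × (4.9229856×10^7)² / π²)^(1/3) = 3.1941×10^8 km.
Since a_t = (r₁ + r₂)/2, r₂ = 2a_t − r₁ = 2×3.1941×10^8 − 1.448128×10^8 = 4.940072×10^8 km.
In AU: r₂ = 4.940072×10^8 / 1.496×10^8 = 3.30 AU.

r₂ = 3.30 AU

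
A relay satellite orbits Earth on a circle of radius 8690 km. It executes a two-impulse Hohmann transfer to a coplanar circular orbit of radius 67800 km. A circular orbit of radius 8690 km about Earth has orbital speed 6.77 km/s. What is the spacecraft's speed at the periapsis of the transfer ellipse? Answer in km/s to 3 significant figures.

v = 9.01 km/s

From the circular-orbit relation v² = μ/r at r = 8690 km: μ = v²r = (6.77)² × 8690 = 3.98288×10^5 km³/s².
Semi-major axis of the transfer orbit: a_t = (8690 + 67800)/2 = 38245 km.
The periapsis of the transfer ellipse is at r = 8690 km.
From the vis-viva equation, v = √[μ(2/r − 1/a_t)] = 9.014 km/s.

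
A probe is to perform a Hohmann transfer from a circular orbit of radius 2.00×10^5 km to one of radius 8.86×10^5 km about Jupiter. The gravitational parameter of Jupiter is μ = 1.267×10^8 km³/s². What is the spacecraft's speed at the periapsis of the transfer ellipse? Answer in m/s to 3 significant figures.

v = 32200 m/s

The Hohmann ellipse has a_t = (r₁ + r₂)/2 = 5.430×10^5 km.
The periapsis of the transfer ellipse is at r = 2.000×10^5 km.
Applying v² = μ(2/r − 1/a_t): v = 32.15 km/s.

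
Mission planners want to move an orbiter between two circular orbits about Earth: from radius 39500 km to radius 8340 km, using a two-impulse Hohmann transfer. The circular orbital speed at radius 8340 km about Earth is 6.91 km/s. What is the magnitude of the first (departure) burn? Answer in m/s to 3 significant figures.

From the circular-orbit relation v² = μ/r at r = 8340 km: μ = v²r = (6.91)² × 8340 = 3.98219×10^5 km³/s².
Transfer-ellipse semi-major axis a_t = (r₁ + r₂)/2 = (39500 + 8340)/2 = 23920 km.
On the circular orbit at r = 39500 km, v_c = √(μ/r) = 3.175 km/s.
Transfer-orbit speed at the same r (vis-viva, a = a_t): v_t = √[μ(2/r − 1/a_t)] = 1.875 km/s.
Δv₁ = |v_t − v_c| = |1.875 − 3.175| = 1.300 km/s.

Δv₁ = 1300 m/s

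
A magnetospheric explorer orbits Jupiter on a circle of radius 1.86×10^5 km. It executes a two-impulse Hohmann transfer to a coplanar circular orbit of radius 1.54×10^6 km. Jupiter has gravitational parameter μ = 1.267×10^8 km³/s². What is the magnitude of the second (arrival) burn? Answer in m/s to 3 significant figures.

Δv₂ = 4860 m/s

Semi-major axis of the transfer orbit: a_t = (1.860×10^5 + 1.540×10^6)/2 = 8.630×10^5 km.
On the circular orbit at r = 1.540×10^6 km, v_c = √(μ/r) = 9.070 km/s.
Transfer-orbit speed at the same r (vis-viva, a = a_t): v_t = √[μ(2/r − 1/a_t)] = 4.211 km/s.
Δv₂ = |v_t − v_c| = |4.211 − 9.070| = 4.859 km/s.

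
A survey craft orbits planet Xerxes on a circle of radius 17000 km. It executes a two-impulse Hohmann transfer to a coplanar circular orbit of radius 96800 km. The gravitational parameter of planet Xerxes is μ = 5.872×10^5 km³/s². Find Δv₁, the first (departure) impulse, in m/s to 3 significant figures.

Δv₁ = 1790 m/s

The Hohmann ellipse has a_t = (r₁ + r₂)/2 = 56900 km.
On the circular orbit at r = 17000 km, v_c = √(μ/r) = 5.877174 km/s.
Vis-viva on the transfer ellipse at r = 17000 km gives v_t = √[μ(2/r − 1/a_t)] = 7.665670 km/s.
Δv₁ = |v_t − v_c| = |7.665670 − 5.877174| = 1.788 km/s.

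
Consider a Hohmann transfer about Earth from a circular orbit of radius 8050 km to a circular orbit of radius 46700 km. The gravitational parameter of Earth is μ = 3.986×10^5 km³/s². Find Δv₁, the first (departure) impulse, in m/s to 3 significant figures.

Δv₁ = 2150 m/s

Transfer-ellipse semi-major axis a_t = (r₁ + r₂)/2 = (8050 + 46700)/2 = 27375 km.
On the circular orbit at r = 8050 km, v_c = √(μ/r) = 7.037 km/s.
Transfer-orbit speed at the same r (vis-viva, a = a_t): v_t = √[μ(2/r − 1/a_t)] = 9.191 km/s.
Δv₁ = |v_t − v_c| = |9.191 − 7.037| = 2.154 km/s.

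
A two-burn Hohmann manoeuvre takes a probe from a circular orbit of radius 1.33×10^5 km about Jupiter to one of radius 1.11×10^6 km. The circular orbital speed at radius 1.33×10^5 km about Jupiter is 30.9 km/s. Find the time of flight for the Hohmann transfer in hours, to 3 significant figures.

t = 37.9 hours

From the circular-orbit relation v² = μ/r at r = 1.33×10^5 km: μ = v²r = (30.9)² × 1.33×10^5 = 1.26990×10^8 km³/s².
The Hohmann ellipse has a_t = (r₁ + r₂)/2 = 6.215×10^5 km.
By Kepler's third law the transfer-orbit period is T = 2π√(a_t³/μ), so t = T/2 = 1.366×10^5 s.
Converting: 1.366×10^5 s ÷ 3600 s/hour = 37.9 hours.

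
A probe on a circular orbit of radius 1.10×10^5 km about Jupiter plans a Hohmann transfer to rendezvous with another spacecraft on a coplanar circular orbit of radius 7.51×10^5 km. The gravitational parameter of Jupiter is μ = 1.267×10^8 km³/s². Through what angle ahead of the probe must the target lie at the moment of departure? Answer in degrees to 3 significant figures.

φ = 102°

The Hohmann ellipse has a_t = (r₁ + r₂)/2 = 4.305×10^5 km.
Transfer time t = π√(a_t³/μ) = 78835 s.
Target angular speed ω₂ = √(μ/r₂³) = 1.7295×10^-5 rad/s.
Angle swept by the target during transfer: ω₂·t = 1.3635 rad = 78.12°.
Arrival is 180° from departure on the ellipse, so φ = 180° − 78.12° = 102°.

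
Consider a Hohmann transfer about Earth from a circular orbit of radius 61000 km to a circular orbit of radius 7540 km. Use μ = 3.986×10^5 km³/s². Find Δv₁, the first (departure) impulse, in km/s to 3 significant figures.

The Hohmann ellipse has a_t = (r₁ + r₂)/2 = 34270 km.
Circular speed at r = 61000 km: v_c = √(μ/r) = 2.556 km/s.
Transfer-orbit speed at the same r (vis-viva, a = a_t): v_t = √[μ(2/r − 1/a_t)] = 1.199 km/s.
Δv₁ = |v_t − v_c| = |1.199 − 2.556| = 1.357 km/s.

Δv₁ = 1.36 km/s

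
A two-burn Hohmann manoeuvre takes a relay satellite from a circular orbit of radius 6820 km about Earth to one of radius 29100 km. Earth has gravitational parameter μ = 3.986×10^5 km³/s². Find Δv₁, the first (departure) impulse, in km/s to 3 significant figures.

Δv₁ = 2.09 km/s

Semi-major axis of the transfer orbit: a_t = (6820 + 29100)/2 = 17960 km.
On the circular orbit at r = 6820 km, v_c = √(μ/r) = 7.645 km/s.
Transfer-orbit speed at the same r (vis-viva, a = a_t): v_t = √[μ(2/r − 1/a_t)] = 9.731 km/s.
Δv₁ = |v_t − v_c| = |9.731 − 7.645| = 2.086 km/s.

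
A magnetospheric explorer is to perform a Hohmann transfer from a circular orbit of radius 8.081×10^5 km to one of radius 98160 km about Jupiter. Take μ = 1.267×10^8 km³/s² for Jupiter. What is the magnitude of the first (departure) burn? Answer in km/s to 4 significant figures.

Semi-major axis of the transfer orbit: a_t = (8.081×10^5 + 98160)/2 = 4.5313×10^5 km.
Circular speed at r = 8.081×10^5 km: v_c = √(μ/r) = 12.5215 km/s.
Transfer-orbit speed at the same r (vis-viva, a = a_t): v_t = √[μ(2/r − 1/a_t)] = 5.82789 km/s.
Δv₁ = |v_t − v_c| = |5.82789 − 12.5215| = 6.694 km/s.

Δv₁ = 6.694 km/s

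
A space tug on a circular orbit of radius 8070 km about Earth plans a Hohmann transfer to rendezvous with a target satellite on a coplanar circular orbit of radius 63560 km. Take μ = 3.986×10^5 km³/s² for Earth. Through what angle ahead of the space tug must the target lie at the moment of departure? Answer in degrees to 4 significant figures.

The Hohmann ellipse has a_t = (r₁ + r₂)/2 = 35815 km.
The half-period of the transfer ellipse is t = π√(a_t³/μ) = 33727 s.
Target angular speed ω₂ = √(μ/r₂³) = 3.9400×10^-5 rad/s.
Angle swept by the target during transfer: ω₂·t = 1.32884 rad = 76.14°.
The space tug traverses 180° on the transfer ellipse, so the target must lead by 180° − 76.14° = 103.9°.

φ = 103.9°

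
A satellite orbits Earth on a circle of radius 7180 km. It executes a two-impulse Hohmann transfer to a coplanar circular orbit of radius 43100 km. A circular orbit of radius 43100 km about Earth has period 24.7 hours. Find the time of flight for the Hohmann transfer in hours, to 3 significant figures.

From Kepler's third law T² = 4π²r³/μ at r = 43100 km, T = 24.7 hours = 24.7 × 3600 s = 88920 s: μ = 4π²r³/T² = 3.99754×10^5 km³/s².
Semi-major axis of the transfer orbit: a_t = (7180 + 43100)/2 = 25140 km.
By Kepler's third law the transfer-orbit period is T = 2π√(a_t³/μ), so t = T/2 = 19810 s.
Converting: 19810 s ÷ 3600 s/hour = 5.50 hours.

t = 5.50 hours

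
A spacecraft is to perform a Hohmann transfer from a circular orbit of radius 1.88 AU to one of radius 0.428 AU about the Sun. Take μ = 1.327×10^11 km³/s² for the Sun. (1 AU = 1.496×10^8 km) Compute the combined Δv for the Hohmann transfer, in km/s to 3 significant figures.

Δv = 21.1 km/s

In km: r₁ = 1.88 × 1.496×10^8 = 2.81248×10^8 km; r₂ = 0.428 × 1.496×10^8 = 6.40288×10^7 km.
Semi-major axis of the transfer orbit: a_t = (2.81248×10^8 + 6.40288×10^7)/2 = 1.726384×10^8 km.
Circular speed at r₁: v₁ = √(μ/r₁) = √(1.327×10^11/2.81248×10^8) = 21.7215 km/s.
Transfer-orbit speed at r₁ (v² = μ(2/r − 1/a)): v_a = √[μ(2/r₁ − 1/a_t)] = 13.2285 km/s.
First burn Δv₁ = |v_a − v₁| = 8.493 km/s.
Circular speed at r₂: v₂ = √(μ/r₂) = 45.525 km/s.
Transfer-orbit speed at r₂: v_p = √[μ(2/r₂ − 1/a_t)] = 58.106 km/s.
Second burn Δv₂ = |v₂ − v_p| = 12.58 km/s.
Δv = Δv₁ + Δv₂ = 8.493 + 12.58 = 21.07 km/s.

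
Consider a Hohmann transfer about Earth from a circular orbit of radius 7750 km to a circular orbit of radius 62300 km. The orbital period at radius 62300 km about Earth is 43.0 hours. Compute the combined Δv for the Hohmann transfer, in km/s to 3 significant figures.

Δv = 3.73 km/s

From Kepler's third law T² = 4π²r³/μ at r = 62300 km, T = 43.0 hours = 43.0 × 3600 s = 1.548×10^5 s: μ = 4π²r³/T² = 3.98366×10^5 km³/s².
Semi-major axis of the transfer orbit: a_t = (7750 + 62300)/2 = 35025 km.
At r₁ the circular-orbit speed is v₁ = √(μ/r₁) = 7.1695 km/s.
Transfer-orbit speed at r₁ (vis-viva equation): v_p = √[μ(2/r₁ − 1/a_t)] = 9.5619 km/s.
First burn Δv₁ = |v_p − v₁| = 2.3924 km/s.
At r₂, v₂ = √(μ/r₂) = 2.5287 km/s.
Transfer-orbit speed at r₂: v_a = √[μ(2/r₂ − 1/a_t)] = 1.1895 km/s.
Second burn Δv₂ = |v₂ − v_a| = 1.3392 km/s.
Total Δv = Δv₁ + Δv₂ = 3.732 km/s.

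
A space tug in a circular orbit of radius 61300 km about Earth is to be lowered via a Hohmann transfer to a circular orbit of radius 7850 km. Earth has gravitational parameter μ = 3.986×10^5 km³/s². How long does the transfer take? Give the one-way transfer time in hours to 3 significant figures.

t = 8.89 hours

The Hohmann ellipse has a_t = (r₁ + r₂)/2 = 34575 km.
Half the transfer-orbit period gives t = π√(a_t³/μ) = 31990 s.
Converting: 31990 s ÷ 3600 s/hour = 8.89 hours.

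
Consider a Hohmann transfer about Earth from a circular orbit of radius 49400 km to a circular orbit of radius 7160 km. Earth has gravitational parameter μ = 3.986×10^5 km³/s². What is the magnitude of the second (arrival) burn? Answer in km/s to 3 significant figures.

Δv₂ = 2.40 km/s

Semi-major axis of the transfer orbit: a_t = (49400 + 7160)/2 = 28280 km.
On the circular orbit at r = 7160 km, v_c = √(μ/r) = 7.461 km/s.
Vis-viva on the transfer ellipse at r = 7160 km gives v_t = √[μ(2/r − 1/a_t)] = 9.861 km/s.
Δv₂ = |v_t − v_c| = |9.861 − 7.461| = 2.400 km/s.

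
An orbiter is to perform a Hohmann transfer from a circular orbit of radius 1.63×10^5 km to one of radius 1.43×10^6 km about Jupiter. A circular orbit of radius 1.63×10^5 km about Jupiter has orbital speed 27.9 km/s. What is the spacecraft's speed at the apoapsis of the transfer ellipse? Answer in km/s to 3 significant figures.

v = 4.26 km/s

From the circular-orbit relation v² = μ/r at r = 1.63×10^5 km: μ = v²r = (27.9)² × 1.63×10^5 = 1.26881×10^8 km³/s².
Semi-major axis of the transfer orbit: a_t = (1.630×10^5 + 1.430×10^6)/2 = 7.965×10^5 km.
The apoapsis of the transfer ellipse is at r = 1.430×10^6 km.
Applying v² = μ(2/r − 1/a_t): v = 4.261 km/s.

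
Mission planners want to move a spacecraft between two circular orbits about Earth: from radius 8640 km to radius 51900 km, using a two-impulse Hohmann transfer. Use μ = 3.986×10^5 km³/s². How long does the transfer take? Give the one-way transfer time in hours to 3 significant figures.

t = 7.28 hours

Semi-major axis of the transfer orbit: a_t = (8640 + 51900)/2 = 30270 km.
Half the transfer-orbit period gives t = π√(a_t³/μ) = 26210 s.
Converting: 26210 s ÷ 3600 s/hour = 7.28 hours.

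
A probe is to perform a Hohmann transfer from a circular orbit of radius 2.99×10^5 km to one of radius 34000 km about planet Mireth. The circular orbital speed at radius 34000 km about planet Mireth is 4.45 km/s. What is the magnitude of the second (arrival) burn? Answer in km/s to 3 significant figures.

Δv₂ = 1.51 km/s

From the circular-orbit relation v² = μ/r at r = 34000 km: μ = v²r = (4.45)² × 34000 = 6.73285×10^5 km³/s².
The Hohmann ellipse has a_t = (r₁ + r₂)/2 = 1.665×10^5 km.
On the circular orbit at r = 34000 km, v_c = √(μ/r) = 4.450 km/s.
Transfer-orbit speed at the same r (vis-viva, a = a_t): v_t = √[μ(2/r − 1/a_t)] = 5.963 km/s.
Δv₂ = |v_t − v_c| = |5.963 − 4.450| = 1.513 km/s.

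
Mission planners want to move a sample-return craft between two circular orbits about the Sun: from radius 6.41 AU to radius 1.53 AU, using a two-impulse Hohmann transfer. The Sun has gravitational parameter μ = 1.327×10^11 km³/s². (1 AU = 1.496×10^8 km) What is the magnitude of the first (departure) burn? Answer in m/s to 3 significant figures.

In km: r₁ = 6.41 × 1.496×10^8 = 9.58936×10^8 km; r₂ = 1.53 × 1.496×10^8 = 2.28888×10^8 km.
Semi-major axis of the transfer orbit: a_t = (9.58936×10^8 + 2.28888×10^8)/2 = 5.93912×10^8 km.
On the circular orbit at r = 9.58936×10^8 km, v_c = √(μ/r) = 11.764 km/s.
Transfer-orbit speed at the same r (vis-viva, a = a_t): v_t = √[μ(2/r − 1/a_t)] = 7.3028 km/s.
Δv₁ = |v_t − v_c| = |7.3028 − 11.764| = 4.461 km/s.

Δv₁ = 4460 m/s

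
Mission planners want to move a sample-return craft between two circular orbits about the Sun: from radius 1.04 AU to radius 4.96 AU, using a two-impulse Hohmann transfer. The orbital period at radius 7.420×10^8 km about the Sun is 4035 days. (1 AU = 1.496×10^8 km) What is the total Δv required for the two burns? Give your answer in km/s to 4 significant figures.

From Kepler's third law T² = 4π²r³/μ at r = 7.420×10^8 km, T = 4035 days = 4035 × 86400 s = 3.48624×10^8 s: μ = 4π²r³/T² = 1.32696×10^11 km³/s².
In km: r₁ = 1.04 × 1.496×10^8 = 1.55584×10^8 km; r₂ = 4.96 × 1.496×10^8 = 7.42016×10^8 km.
Transfer-ellipse semi-major axis a_t = (r₁ + r₂)/2 = (1.55584×10^8 + 7.42016×10^8)/2 = 4.488×10^8 km.
At r₁ the circular-orbit speed is v₁ = √(μ/r₁) = 29.204 km/s.
On the transfer ellipse at r₁, vis-viva equation gives v_p = √[μ(2/r₁ − 1/a_t)] = 37.551 km/s.
First burn Δv₁ = |v_p − v₁| = 8.347 km/s.
Circular speed at r₂: v₂ = √(μ/r₂) = 13.373 km/s.
Transfer-orbit speed at r₂: v_a = √[μ(2/r₂ − 1/a_t)] = 7.8737 km/s.
Second burn Δv₂ = |v₂ − v_a| = 5.499 km/s.
Total Δv = Δv₁ + Δv₂ = 13.85 km/s.

Δv = 13.85 km/s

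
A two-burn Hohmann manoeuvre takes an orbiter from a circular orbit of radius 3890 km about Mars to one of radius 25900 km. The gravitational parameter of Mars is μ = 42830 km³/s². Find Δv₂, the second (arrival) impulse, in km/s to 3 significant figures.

Transfer-ellipse semi-major axis a_t = (r₁ + r₂)/2 = (3890 + 25900)/2 = 14895 km.
Circular speed at r = 25900 km: v_c = √(μ/r) = 1.286 km/s.
Transfer-orbit speed at the same r (vis-viva, a = a_t): v_t = √[μ(2/r − 1/a_t)] = 0.6572 km/s.
Δv₂ = |v_t − v_c| = |0.6572 − 1.286| = 0.6288 km/s.

Δv₂ = 0.629 km/s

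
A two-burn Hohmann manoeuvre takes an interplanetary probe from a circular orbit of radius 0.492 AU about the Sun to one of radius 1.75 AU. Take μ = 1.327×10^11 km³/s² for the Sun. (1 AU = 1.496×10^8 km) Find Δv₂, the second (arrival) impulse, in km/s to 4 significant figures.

Δv₂ = 7.599 km/s

In km: r₁ = 0.492 × 1.496×10^8 = 7.36032×10^7 km; r₂ = 1.75 × 1.496×10^8 = 2.618×10^8 km.
Transfer-ellipse semi-major axis a_t = (r₁ + r₂)/2 = (7.36032×10^7 + 2.618×10^8)/2 = 1.677016×10^8 km.
Circular speed at r = 2.618×10^8 km: v_c = √(μ/r) = 22.514 km/s.
Vis-viva on the transfer ellipse at r = 2.618×10^8 km gives v_t = √[μ(2/r − 1/a_t)] = 14.915 km/s.
Δv₂ = |v_t − v_c| = |14.915 − 22.514| = 7.599 km/s.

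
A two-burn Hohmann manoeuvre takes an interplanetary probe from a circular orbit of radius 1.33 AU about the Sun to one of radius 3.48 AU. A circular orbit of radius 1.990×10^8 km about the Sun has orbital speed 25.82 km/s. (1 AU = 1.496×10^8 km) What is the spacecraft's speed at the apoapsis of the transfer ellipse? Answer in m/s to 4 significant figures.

From the circular-orbit relation v² = μ/r at r = 1.990×10^8 km: μ = v²r = (25.82)² × 1.990×10^8 = 1.32668×10^11 km³/s².
In km: r₁ = 1.33 × 1.496×10^8 = 1.98968×10^8 km; r₂ = 3.48 × 1.496×10^8 = 5.20608×10^8 km.
Semi-major axis of the transfer orbit: a_t = (1.98968×10^8 + 5.20608×10^8)/2 = 3.59788×10^8 km.
The apoapsis of the transfer ellipse is at r = 5.20608×10^8 km.
From the vis-viva equation, v = √[μ(2/r − 1/a_t)] = 11.87 km/s.

v = 11870 m/s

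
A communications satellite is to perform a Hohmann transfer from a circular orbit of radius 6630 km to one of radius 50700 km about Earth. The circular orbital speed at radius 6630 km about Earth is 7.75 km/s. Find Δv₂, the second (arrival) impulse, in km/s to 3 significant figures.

From the circular-orbit relation v² = μ/r at r = 6630 km: μ = v²r = (7.75)² × 6630 = 3.98214×10^5 km³/s².
The Hohmann ellipse has a_t = (r₁ + r₂)/2 = 28665 km.
Circular speed at r = 50700 km: v_c = √(μ/r) = 2.803 km/s.
Transfer-orbit speed at the same r (vis-viva, a = a_t): v_t = √[μ(2/r − 1/a_t)] = 1.348 km/s.
Δv₂ = |v_t − v_c| = |1.348 − 2.803| = 1.455 km/s.

Δv₂ = 1.45 km/s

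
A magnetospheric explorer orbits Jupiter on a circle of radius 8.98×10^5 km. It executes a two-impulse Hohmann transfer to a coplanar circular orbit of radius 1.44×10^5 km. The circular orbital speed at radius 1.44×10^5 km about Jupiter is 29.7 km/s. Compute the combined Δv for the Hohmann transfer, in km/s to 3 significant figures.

From the circular-orbit relation v² = μ/r at r = 1.44×10^5 km: μ = v²r = (29.7)² × 1.44×10^5 = 1.27021×10^8 km³/s².
Semi-major axis of the transfer orbit: a_t = (8.980×10^5 + 1.440×10^5)/2 = 5.210×10^5 km.
At r₁ the circular-orbit speed is v₁ = √(μ/r₁) = 11.8932 km/s.
Transfer-orbit speed at r₁ (vis-viva equation): v_a = √[μ(2/r₁ − 1/a_t)] = 6.25262 km/s.
First burn Δv₁ = |v_a − v₁| = 5.641 km/s.
At r₂, v₂ = √(μ/r₂) = 29.700 km/s.
Transfer-orbit speed at r₂: v_p = √[μ(2/r₂ − 1/a_t)] = 38.992 km/s.
Second burn Δv₂ = |v₂ − v_p| = 9.292 km/s.
Δv = Δv₁ + Δv₂ = 5.641 + 9.292 = 14.93 km/s.

Δv = 14.9 km/s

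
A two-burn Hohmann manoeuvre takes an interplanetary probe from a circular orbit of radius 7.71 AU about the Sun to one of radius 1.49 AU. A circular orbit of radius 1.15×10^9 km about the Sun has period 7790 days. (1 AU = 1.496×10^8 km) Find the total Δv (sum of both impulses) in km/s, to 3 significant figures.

From Kepler's third law T² = 4π²r³/μ at r = 1.15×10^9 km, T = 7790 days = 7790 × 86400 s = 6.73056×10^8 s: μ = 4π²r³/T² = 1.32541×10^11 km³/s².
In km: r₁ = 7.71 × 1.496×10^8 = 1.153416×10^9 km; r₂ = 1.49 × 1.496×10^8 = 2.22904×10^8 km.
Semi-major axis of the transfer orbit: a_t = (1.153416×10^9 + 2.22904×10^8)/2 = 6.8816×10^8 km.
At r₁ the circular-orbit speed is v₁ = √(μ/r₁) = 10.72 km/s.
On the transfer ellipse at r₁, vis-viva gives v_a = √[μ(2/r₁ − 1/a_t)] = 6.101 km/s.
First burn Δv₁ = |v_a − v₁| = 4.619 km/s.
Circular speed at r₂: v₂ = √(μ/r₂) = 24.3846 km/s.
Transfer-orbit speed at r₂: v_p = √[μ(2/r₂ − 1/a_t)] = 31.5693 km/s.
Second burn Δv₂ = |v₂ − v_p| = 7.185 km/s.
Δv = Δv₁ + Δv₂ = 4.619 + 7.185 = 11.80 km/s.

Δv = 11.8 km/s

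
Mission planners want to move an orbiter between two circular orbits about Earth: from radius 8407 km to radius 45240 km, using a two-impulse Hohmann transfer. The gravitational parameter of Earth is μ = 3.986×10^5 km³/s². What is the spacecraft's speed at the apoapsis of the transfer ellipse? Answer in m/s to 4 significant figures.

v = 1662 m/s

Transfer-ellipse semi-major axis a_t = (r₁ + r₂)/2 = (8407 + 45240)/2 = 26823.5 km.
The apoapsis of the transfer ellipse is at r = 45240 km.
Vis-viva: v = √[μ(2/r − 1/a_t)] = √[3.986×10^5 × (2/45240 − 1/26823.5)] = 1.662 km/s.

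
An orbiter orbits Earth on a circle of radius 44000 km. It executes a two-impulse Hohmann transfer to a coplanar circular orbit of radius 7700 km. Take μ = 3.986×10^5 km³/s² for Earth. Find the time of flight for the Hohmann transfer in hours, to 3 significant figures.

Semi-major axis of the transfer orbit: a_t = (44000 + 7700)/2 = 25850 km.
Transfer time t = π√(a_t³/μ) = π√((25850)³ / 3.986×10^5) = 20680 s.
Converting: 20680 s ÷ 3600 s/hour = 5.74 hours.

t = 5.74 hours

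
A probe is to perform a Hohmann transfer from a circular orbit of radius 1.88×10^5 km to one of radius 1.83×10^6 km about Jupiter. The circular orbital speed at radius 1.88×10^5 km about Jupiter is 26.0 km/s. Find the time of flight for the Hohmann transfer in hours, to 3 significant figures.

t = 78.5 hours

From the circular-orbit relation v² = μ/r at r = 1.88×10^5 km: μ = v²r = (26.0)² × 1.88×10^5 = 1.27088×10^8 km³/s².
Transfer-ellipse semi-major axis a_t = (r₁ + r₂)/2 = (1.880×10^5 + 1.830×10^6)/2 = 1.009×10^6 km.
By Kepler's third law the transfer-orbit period is T = 2π√(a_t³/μ), so t = T/2 = 2.8245×10^5 s.
Converting: 2.8245×10^5 s ÷ 3600 s/hour = 78.5 hours.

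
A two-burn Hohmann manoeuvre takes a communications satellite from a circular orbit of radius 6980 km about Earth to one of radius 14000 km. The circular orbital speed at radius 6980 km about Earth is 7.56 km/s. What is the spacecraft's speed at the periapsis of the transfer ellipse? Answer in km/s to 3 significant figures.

v = 8.73 km/s

From the circular-orbit relation v² = μ/r at r = 6980 km: μ = v²r = (7.56)² × 6980 = 3.98932×10^5 km³/s².
Transfer-ellipse semi-major axis a_t = (r₁ + r₂)/2 = (6980 + 14000)/2 = 10490 km.
The periapsis of the transfer ellipse is at r = 6980 km.
Vis-viva: v = √[μ(2/r − 1/a_t)] = √[3.98932×10^5 × (2/6980 − 1/10490)] = 8.734 km/s.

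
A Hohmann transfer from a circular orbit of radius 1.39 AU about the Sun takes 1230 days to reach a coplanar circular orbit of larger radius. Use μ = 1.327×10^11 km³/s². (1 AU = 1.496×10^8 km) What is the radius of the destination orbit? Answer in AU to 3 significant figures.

In km: r₁ = 1.39 × 1.496×10^8 = 2.07944×10^8 km.
Transfer time t = 1230 days = 1.06272×10^8 s, and t = π√(a_t³/μ).
So a_t = (μ t²/π²)^(1/3) = (1.327×10^11 × (1.06272×10^8)² / π²)^(1/3) = 5.3350×10^8 km.
Since a_t = (r₁ + r₂)/2, r₂ = 2a_t − r₁ = 2×5.3350×10^8 − 2.07944×10^8 = 8.59056×10^8 km.
In AU: r₂ = 8.59056×10^8 / 1.496×10^8 = 5.74 AU.

r₂ = 5.74 AU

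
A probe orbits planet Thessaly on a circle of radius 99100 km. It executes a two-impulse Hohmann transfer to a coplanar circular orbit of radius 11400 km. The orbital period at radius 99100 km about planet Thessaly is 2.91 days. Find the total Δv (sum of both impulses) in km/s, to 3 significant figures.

From Kepler's third law T² = 4π²r³/μ at r = 99100 km, T = 2.91 days = 2.91 × 86400 s = 2.51424×10^5 s: μ = 4π²r³/T² = 6.07809×10^5 km³/s².
Semi-major axis of the transfer orbit: a_t = (99100 + 11400)/2 = 55250 km.
Circular speed at r₁: v₁ = √(μ/r₁) = √(6.07809×10^5/99100) = 2.477 km/s.
On the transfer ellipse at r₁, v² = μ(2/r − 1/a) gives v_a = √[μ(2/r₁ − 1/a_t)] = 1.125 km/s.
First burn Δv₁ = |v_a − v₁| = 1.352 km/s.
Circular speed at r₂: v₂ = √(μ/r₂) = 7.302 km/s.
Transfer-orbit speed at r₂: v_p = √[μ(2/r₂ − 1/a_t)] = 9.779 km/s.
Second burn Δv₂ = |v₂ − v_p| = 2.477 km/s.
Δv = Δv₁ + Δv₂ = 1.352 + 2.477 = 3.829 km/s.

Δv = 3.83 km/s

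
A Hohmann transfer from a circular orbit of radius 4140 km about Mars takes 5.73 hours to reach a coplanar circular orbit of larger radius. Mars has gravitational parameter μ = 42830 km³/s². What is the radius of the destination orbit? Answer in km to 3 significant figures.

Transfer time t = 5.73 hours = 20628 s, and t = π√(a_t³/μ).
So a_t = (μ t²/π²)^(1/3) = (42830 × (20628)² / π²)^(1/3) = 12268 km.
Since a_t = (r₁ + r₂)/2, r₂ = 2a_t − r₁ = 2×12268 − 4140 = 20396 km.

r₂ = 20400 km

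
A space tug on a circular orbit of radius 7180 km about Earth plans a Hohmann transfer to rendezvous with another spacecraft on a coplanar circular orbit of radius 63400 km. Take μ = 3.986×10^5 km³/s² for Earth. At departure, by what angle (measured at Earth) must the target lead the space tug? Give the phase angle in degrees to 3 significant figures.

Semi-major axis of the transfer orbit: a_t = (7180 + 63400)/2 = 35290 km.
Transfer time t = π√(a_t³/μ) = 32988 s.
The target's mean motion on its circular orbit is ω₂ = √(μ/r₂³) = 3.9549×10^-5 rad/s.
Angle swept by the target during transfer: ω₂·t = 1.3046 rad = 74.75°.
The space tug traverses 180° on the transfer ellipse, so the target must lead by 180° − 74.75° = 105°.

φ = 105°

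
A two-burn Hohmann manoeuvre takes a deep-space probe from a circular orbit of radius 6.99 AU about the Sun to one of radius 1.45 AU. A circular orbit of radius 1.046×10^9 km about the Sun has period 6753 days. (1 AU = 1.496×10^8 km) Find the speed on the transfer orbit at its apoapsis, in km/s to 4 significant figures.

From Kepler's third law T² = 4π²r³/μ at r = 1.046×10^9 km, T = 6753 days = 6753 × 86400 s = 5.834592×10^8 s: μ = 4π²r³/T² = 1.32719×10^11 km³/s².
In km: r₁ = 6.99 × 1.496×10^8 = 1.045704×10^9 km; r₂ = 1.45 × 1.496×10^8 = 2.1692×10^8 km.
Semi-major axis of the transfer orbit: a_t = (1.045704×10^9 + 2.1692×10^8)/2 = 6.31312×10^8 km.
At apoapsis, r = 1.045704×10^9 km.
Vis-viva: v = √[μ(2/r − 1/a_t)] = √[1.32719×10^11 × (2/1.045704×10^9 − 1/6.31312×10^8)] = 6.604 km/s.

v = 6.604 km/s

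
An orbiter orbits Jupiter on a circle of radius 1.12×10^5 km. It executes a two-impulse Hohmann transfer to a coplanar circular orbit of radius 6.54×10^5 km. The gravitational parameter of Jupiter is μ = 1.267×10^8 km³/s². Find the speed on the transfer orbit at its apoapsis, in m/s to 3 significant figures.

v = 7530 m/s

Semi-major axis of the transfer orbit: a_t = (1.120×10^5 + 6.540×10^5)/2 = 3.830×10^5 km.
At apoapsis, r = 6.540×10^5 km.
Vis-viva: v = √[μ(2/r − 1/a_t)] = √[1.267×10^8 × (2/6.540×10^5 − 1/3.830×10^5)] = 7.527 km/s.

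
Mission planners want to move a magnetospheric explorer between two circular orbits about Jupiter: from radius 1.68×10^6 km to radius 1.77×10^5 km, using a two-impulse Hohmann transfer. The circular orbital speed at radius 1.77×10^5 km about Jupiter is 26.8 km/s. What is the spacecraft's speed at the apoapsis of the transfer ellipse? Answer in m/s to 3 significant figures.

v = 3800 m/s

From the circular-orbit relation v² = μ/r at r = 1.77×10^5 km: μ = v²r = (26.8)² × 1.77×10^5 = 1.27128×10^8 km³/s².
Semi-major axis of the transfer orbit: a_t = (1.680×10^6 + 1.770×10^5)/2 = 9.285×10^5 km.
At apoapsis, r = 1.680×10^6 km.
Vis-viva: v = √[μ(2/r − 1/a_t)] = √[1.27128×10^8 × (2/1.680×10^6 − 1/9.285×10^5)] = 3.798 km/s.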